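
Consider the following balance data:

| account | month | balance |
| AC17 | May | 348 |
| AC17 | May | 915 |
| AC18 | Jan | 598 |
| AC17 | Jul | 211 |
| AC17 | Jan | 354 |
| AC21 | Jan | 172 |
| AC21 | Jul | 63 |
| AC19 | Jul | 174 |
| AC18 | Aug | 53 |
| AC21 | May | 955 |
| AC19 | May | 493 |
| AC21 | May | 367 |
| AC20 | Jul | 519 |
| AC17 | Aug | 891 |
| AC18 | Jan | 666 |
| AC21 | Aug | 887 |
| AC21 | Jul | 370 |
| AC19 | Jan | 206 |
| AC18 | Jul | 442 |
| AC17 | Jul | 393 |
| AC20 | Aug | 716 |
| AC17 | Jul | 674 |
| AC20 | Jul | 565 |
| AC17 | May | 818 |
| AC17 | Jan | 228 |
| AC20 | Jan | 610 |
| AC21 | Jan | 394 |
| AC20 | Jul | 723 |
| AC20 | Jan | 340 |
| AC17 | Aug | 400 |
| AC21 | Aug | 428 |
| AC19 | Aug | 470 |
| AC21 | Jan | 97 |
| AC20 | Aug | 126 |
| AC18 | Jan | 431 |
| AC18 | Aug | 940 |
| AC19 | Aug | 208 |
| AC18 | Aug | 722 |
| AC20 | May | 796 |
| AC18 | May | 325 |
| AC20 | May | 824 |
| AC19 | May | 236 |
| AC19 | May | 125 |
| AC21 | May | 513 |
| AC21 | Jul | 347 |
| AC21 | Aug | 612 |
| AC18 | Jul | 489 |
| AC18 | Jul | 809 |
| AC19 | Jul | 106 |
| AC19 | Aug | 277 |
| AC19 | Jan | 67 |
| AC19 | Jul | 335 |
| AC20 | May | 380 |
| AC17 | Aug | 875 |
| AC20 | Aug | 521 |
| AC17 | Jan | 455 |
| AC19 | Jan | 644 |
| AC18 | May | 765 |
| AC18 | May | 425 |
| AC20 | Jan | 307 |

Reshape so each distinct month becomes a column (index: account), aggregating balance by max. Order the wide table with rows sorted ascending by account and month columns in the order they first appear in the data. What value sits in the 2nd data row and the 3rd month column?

With rows sorted ascending by account, row 2 is account=AC18. month columns in first-appearance order: May, Jan, Jul, Aug; column 3 is Jul.
Long rows with account=AC18, month=Jul: max(442, 489, 809) = 809.

809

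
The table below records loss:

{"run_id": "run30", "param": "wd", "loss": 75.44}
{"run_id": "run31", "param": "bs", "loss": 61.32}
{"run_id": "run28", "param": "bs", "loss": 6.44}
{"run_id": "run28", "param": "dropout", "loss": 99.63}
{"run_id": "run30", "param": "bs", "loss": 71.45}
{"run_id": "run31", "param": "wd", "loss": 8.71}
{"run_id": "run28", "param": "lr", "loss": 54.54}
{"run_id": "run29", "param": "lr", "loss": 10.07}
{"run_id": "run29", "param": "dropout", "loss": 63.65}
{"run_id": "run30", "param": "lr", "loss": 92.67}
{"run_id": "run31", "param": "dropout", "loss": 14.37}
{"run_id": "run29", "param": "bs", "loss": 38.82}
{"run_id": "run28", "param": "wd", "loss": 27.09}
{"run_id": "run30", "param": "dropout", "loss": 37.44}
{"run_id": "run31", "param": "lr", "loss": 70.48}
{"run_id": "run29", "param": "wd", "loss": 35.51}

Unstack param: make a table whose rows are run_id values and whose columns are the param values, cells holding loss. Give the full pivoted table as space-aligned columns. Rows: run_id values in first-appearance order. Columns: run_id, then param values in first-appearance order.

run_id  wd     bs     dropout  lr   
run30   75.44  71.45  37.44    92.67
run31   8.71   61.32  14.37    70.48
run28   27.09  6.44   99.63    54.54
run29   35.51  38.82  63.65    10.07

Columns: run_id plus the 4 distinct param values (wd, bs, dropout, lr).
For example, row run30 column wd takes loss=75.44 from the long row (run30, wd).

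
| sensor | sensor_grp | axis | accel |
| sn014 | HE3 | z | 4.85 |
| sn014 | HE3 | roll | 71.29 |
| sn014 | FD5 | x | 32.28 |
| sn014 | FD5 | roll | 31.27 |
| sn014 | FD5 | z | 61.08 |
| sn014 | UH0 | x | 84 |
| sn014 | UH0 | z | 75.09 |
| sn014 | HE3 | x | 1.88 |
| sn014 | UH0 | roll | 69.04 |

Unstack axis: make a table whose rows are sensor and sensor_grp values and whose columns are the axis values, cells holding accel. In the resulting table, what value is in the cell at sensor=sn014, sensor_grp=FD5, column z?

Wide layout: rows indexed by sensor and sensor_grp, columns are the 3 distinct axis values (z, roll, x).
Cell (sensor=sn014, sensor_grp=FD5, axis=z) draws from the long row where sensor=sn014, sensor_grp=FD5 and axis=z, which has accel=61.08.

61.08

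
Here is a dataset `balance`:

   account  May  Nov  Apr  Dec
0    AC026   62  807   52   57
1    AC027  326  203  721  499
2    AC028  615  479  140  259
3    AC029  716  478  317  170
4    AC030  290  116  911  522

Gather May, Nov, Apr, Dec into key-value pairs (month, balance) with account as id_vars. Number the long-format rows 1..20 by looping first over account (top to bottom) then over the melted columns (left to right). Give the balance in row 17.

290

20 rows total (5 × 4). Row 17: index ⌊(17-1)/4⌋ = 4 into account → AC030; (17-1) mod 4 = 0 into the melted columns → May.
So row 17 is (AC030, May, 290); balance = 290.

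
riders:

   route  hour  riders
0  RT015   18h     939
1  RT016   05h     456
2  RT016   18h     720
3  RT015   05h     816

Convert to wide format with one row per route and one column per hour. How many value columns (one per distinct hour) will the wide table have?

2 distinct hour values: 05h, 18h.

2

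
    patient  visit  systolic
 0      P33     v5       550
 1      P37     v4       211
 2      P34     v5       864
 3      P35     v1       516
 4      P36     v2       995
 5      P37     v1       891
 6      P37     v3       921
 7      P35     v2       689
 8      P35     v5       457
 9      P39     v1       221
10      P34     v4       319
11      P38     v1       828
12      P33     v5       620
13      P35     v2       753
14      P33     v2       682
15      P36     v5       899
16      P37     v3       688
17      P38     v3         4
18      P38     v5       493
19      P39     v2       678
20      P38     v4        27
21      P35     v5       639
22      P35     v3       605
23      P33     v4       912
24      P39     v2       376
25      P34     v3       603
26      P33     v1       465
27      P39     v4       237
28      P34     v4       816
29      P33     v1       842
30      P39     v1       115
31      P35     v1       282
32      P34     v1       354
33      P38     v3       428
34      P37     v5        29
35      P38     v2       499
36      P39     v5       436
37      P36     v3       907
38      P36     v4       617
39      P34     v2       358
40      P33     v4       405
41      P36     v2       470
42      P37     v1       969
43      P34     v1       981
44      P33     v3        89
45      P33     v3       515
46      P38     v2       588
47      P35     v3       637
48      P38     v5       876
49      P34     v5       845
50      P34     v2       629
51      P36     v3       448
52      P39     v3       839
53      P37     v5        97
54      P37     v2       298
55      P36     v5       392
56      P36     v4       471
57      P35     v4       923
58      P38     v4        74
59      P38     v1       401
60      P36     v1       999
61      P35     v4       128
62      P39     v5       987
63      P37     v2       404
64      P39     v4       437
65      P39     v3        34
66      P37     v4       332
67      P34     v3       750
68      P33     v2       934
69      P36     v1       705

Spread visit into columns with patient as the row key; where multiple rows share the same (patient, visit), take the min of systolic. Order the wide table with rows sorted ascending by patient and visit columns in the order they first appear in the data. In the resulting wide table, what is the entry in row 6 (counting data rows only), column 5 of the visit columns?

4

With rows sorted ascending by patient, row 6 is patient=P38. visit columns in first-appearance order: v5, v4, v1, v2, v3; column 5 is v3.
Long rows with patient=P38, visit=v3: min(4, 428) = 4.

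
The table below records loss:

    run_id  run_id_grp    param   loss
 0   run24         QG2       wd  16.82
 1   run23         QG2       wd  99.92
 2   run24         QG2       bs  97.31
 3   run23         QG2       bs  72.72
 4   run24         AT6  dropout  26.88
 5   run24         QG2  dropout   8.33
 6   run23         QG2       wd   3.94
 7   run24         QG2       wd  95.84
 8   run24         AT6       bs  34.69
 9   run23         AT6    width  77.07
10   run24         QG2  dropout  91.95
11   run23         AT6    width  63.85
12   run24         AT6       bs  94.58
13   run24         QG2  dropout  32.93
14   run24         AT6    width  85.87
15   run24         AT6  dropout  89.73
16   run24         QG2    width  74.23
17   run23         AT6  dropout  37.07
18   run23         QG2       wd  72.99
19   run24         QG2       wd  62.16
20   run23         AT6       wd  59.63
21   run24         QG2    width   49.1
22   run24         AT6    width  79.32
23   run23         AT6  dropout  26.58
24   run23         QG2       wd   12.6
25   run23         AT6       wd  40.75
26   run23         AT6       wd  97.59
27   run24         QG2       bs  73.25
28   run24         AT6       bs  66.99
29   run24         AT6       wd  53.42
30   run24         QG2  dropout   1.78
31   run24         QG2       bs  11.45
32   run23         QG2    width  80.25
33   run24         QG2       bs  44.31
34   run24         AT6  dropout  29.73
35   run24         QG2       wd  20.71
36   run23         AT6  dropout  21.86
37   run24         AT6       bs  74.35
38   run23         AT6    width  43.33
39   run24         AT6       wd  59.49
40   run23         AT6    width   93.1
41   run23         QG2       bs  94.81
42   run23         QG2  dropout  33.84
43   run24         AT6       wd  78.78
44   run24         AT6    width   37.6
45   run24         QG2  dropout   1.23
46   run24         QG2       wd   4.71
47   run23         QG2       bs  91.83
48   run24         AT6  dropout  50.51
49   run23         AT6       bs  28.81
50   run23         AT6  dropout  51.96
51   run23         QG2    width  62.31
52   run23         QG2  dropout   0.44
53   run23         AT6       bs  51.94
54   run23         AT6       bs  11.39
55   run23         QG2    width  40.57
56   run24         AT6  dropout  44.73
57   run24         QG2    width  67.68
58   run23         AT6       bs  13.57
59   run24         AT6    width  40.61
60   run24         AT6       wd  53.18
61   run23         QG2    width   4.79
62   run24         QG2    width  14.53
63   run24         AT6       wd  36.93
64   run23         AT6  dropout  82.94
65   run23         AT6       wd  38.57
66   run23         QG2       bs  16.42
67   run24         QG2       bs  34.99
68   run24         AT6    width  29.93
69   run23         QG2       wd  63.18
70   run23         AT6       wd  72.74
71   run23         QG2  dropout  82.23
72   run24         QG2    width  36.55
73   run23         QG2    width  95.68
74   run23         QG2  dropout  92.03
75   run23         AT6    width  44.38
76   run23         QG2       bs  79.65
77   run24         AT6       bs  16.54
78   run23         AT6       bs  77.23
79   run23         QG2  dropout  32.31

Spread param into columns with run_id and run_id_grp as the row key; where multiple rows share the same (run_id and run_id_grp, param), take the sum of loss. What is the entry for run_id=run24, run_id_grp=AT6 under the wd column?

281.80

Rows with run_id=run24, run_id_grp=AT6 and param=wd: loss values are 53.42, 59.49, 78.78, 53.18, 36.93.
53.42 + 59.49 + 78.78 + 53.18 + 36.93 = 281.80.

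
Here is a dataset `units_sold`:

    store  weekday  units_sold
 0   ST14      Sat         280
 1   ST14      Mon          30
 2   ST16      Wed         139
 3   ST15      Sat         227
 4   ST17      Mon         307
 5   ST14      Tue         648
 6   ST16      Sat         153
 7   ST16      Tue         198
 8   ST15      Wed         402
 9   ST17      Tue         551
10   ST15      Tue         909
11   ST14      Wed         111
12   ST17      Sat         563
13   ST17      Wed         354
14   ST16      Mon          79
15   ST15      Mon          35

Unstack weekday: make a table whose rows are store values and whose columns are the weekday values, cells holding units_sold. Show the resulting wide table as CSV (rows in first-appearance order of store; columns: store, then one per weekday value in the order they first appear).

Columns: store plus the 4 distinct weekday values (Sat, Mon, Wed, Tue).
For example, row ST14 column Sat takes units_sold=280 from the long row (ST14, Sat).

store,Sat,Mon,Wed,Tue
ST14,280,30,111,648
ST16,153,79,139,198
ST15,227,35,402,909
ST17,563,307,354,551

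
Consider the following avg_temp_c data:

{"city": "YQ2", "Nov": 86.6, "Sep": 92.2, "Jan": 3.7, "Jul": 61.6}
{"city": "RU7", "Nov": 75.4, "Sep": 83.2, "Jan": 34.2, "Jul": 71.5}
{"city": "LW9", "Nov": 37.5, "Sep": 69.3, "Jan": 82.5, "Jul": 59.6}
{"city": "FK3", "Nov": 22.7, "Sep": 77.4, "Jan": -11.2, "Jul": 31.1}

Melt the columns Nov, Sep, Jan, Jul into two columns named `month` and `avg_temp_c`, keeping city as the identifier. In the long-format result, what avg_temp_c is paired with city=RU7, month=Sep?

83.2

Unpivoting turns each (city, wide-column) pair into one long row.
The wide cell at row RU7, column Sep holds 83.2, so the long row (RU7, Sep) has avg_temp_c=83.2.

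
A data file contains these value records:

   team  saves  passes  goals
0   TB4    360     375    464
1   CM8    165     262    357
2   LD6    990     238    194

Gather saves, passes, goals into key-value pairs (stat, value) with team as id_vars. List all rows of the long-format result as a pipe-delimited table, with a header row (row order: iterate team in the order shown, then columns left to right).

Each (team, column) pair becomes one row: 3 × 3 = 9 rows.
For example, (TB4, saves) → value=360.

| team | stat | value |
| TB4 | saves | 360 |
| TB4 | passes | 375 |
| TB4 | goals | 464 |
| CM8 | saves | 165 |
| CM8 | passes | 262 |
| CM8 | goals | 357 |
| LD6 | saves | 990 |
| LD6 | passes | 238 |
| LD6 | goals | 194 |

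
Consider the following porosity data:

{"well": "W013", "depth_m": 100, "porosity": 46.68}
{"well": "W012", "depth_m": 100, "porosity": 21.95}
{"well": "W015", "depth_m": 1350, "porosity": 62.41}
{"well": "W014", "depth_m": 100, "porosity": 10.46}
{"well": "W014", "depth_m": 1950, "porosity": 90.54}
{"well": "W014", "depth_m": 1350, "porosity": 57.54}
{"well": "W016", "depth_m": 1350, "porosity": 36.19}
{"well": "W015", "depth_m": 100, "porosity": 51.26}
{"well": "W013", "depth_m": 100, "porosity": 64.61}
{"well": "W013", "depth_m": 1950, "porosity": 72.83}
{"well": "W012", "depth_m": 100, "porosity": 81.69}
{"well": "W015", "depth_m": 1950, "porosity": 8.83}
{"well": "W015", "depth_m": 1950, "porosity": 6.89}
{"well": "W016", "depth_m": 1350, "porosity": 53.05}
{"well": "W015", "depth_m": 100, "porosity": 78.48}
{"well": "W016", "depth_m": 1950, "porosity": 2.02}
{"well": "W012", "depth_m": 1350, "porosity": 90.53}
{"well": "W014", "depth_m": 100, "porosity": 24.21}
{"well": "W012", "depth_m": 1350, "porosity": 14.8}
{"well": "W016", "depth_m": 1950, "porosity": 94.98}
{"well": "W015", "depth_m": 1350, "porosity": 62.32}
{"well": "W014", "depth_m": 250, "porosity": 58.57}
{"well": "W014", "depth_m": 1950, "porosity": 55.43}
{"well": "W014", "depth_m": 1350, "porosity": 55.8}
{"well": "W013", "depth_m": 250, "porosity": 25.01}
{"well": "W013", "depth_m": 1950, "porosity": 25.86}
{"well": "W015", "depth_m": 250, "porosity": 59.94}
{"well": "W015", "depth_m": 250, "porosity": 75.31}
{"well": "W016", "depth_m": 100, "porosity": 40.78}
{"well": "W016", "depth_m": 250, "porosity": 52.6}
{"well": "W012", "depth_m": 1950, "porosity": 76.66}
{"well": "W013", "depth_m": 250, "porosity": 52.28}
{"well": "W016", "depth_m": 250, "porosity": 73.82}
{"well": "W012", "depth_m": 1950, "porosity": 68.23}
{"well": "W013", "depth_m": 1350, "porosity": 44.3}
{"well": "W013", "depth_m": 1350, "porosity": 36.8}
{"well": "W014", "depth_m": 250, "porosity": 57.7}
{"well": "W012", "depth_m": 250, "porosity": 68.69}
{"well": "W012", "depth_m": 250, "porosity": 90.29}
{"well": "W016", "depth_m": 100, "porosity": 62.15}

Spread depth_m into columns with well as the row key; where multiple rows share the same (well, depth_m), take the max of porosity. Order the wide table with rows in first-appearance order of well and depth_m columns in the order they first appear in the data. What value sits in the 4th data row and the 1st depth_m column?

24.21

With rows in first-appearance order of well, row 4 is well=W014. depth_m columns in first-appearance order: 100, 1350, 1950, 250; column 1 is 100.
Long rows with well=W014, depth_m=100: max(10.46, 24.21) = 24.21.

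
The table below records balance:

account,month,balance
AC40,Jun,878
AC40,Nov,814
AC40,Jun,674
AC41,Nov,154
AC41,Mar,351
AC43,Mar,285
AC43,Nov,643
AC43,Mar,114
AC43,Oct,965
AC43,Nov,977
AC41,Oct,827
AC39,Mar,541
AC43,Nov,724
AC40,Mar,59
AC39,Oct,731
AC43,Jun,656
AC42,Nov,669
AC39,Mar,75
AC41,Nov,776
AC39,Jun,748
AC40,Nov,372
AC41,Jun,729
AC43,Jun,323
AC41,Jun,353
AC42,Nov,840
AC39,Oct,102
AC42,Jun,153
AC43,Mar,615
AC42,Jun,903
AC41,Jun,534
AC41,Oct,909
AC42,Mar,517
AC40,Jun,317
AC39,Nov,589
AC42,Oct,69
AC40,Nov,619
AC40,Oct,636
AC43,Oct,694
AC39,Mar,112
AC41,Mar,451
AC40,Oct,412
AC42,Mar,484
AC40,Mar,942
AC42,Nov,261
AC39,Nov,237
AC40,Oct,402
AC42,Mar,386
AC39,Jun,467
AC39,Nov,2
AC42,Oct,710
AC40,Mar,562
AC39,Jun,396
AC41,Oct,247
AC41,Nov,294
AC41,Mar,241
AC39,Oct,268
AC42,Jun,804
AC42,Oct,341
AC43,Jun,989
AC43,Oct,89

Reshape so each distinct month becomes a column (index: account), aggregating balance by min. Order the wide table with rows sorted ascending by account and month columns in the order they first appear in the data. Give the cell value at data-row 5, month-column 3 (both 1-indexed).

With rows sorted ascending by account, row 5 is account=AC43. month columns in first-appearance order: Jun, Nov, Mar, Oct; column 3 is Mar.
Long rows with account=AC43, month=Mar: min(285, 114, 615) = 114.

114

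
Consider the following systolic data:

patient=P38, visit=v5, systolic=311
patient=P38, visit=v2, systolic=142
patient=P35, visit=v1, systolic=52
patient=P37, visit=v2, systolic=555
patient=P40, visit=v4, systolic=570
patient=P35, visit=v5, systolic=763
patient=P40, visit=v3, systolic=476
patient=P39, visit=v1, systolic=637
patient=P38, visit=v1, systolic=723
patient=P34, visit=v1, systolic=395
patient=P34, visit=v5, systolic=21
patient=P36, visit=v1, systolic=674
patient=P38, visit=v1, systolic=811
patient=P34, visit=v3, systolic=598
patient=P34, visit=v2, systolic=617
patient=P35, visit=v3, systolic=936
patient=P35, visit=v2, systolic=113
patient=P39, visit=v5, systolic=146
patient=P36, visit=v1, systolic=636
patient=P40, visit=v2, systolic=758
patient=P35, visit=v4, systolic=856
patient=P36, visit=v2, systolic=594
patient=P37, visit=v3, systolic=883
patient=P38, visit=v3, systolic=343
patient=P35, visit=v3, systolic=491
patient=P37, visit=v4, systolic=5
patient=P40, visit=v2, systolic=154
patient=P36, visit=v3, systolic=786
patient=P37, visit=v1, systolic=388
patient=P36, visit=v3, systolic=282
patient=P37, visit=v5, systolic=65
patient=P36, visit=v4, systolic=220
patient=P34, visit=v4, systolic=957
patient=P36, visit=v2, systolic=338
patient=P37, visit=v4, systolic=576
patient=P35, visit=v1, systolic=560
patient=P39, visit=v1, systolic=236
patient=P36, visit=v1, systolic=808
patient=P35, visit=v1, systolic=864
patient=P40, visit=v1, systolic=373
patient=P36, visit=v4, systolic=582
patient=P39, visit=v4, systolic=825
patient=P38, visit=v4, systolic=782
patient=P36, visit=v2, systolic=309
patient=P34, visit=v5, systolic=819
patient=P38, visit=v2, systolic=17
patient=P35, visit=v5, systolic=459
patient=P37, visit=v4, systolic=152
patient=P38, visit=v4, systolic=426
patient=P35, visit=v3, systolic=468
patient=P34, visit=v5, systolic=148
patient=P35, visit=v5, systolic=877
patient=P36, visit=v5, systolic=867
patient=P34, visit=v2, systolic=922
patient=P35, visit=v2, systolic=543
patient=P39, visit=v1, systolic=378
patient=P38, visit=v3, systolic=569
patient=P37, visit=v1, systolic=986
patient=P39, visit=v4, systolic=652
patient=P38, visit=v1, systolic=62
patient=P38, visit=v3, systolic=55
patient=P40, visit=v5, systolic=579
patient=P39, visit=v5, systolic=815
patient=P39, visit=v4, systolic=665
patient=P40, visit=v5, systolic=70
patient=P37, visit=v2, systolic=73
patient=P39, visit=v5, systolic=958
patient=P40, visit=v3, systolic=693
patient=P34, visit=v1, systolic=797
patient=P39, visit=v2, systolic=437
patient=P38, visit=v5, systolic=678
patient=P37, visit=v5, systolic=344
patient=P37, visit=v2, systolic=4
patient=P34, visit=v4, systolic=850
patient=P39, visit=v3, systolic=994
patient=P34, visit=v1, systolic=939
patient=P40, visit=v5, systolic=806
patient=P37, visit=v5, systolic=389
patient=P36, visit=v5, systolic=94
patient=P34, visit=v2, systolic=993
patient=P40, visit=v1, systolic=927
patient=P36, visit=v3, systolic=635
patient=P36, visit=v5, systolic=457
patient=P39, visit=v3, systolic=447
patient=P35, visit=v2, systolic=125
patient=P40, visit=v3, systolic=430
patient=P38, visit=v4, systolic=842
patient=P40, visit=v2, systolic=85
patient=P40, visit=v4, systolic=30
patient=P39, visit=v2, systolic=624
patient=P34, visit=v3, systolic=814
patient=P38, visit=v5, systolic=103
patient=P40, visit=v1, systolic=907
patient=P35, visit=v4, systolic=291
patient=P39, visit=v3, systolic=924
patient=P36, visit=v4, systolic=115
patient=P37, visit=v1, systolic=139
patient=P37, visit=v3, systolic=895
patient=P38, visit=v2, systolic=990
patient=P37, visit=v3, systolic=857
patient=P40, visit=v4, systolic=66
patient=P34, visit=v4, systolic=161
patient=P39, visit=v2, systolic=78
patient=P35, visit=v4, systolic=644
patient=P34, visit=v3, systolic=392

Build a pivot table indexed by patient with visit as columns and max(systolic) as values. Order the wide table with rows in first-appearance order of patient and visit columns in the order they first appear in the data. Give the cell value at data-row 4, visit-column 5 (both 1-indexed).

693

With rows in first-appearance order of patient, row 4 is patient=P40. visit columns in first-appearance order: v5, v2, v1, v4, v3; column 5 is v3.
Long rows with patient=P40, visit=v3: max(476, 693, 430) = 693.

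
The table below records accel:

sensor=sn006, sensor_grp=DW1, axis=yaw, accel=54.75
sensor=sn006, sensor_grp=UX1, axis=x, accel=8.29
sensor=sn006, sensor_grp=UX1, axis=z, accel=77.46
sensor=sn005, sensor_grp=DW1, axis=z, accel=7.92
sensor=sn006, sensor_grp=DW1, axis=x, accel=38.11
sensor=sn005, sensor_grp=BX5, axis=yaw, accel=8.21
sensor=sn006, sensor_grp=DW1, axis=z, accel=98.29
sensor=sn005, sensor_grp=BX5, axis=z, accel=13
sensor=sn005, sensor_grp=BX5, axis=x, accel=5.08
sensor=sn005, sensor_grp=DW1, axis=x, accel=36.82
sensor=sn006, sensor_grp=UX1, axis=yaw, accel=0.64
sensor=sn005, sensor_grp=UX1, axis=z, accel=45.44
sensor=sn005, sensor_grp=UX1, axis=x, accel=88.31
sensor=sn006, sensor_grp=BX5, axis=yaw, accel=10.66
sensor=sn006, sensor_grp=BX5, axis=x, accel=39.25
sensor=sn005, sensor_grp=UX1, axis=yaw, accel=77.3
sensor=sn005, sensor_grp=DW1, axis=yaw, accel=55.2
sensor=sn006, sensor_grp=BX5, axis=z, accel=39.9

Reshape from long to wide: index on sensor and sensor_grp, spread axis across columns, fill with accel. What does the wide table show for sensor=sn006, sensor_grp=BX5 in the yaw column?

10.66

Wide layout: rows indexed by sensor and sensor_grp, columns are the 3 distinct axis values (yaw, x, z).
Cell (sensor=sn006, sensor_grp=BX5, axis=yaw) draws from the long row where sensor=sn006, sensor_grp=BX5 and axis=yaw, which has accel=10.66.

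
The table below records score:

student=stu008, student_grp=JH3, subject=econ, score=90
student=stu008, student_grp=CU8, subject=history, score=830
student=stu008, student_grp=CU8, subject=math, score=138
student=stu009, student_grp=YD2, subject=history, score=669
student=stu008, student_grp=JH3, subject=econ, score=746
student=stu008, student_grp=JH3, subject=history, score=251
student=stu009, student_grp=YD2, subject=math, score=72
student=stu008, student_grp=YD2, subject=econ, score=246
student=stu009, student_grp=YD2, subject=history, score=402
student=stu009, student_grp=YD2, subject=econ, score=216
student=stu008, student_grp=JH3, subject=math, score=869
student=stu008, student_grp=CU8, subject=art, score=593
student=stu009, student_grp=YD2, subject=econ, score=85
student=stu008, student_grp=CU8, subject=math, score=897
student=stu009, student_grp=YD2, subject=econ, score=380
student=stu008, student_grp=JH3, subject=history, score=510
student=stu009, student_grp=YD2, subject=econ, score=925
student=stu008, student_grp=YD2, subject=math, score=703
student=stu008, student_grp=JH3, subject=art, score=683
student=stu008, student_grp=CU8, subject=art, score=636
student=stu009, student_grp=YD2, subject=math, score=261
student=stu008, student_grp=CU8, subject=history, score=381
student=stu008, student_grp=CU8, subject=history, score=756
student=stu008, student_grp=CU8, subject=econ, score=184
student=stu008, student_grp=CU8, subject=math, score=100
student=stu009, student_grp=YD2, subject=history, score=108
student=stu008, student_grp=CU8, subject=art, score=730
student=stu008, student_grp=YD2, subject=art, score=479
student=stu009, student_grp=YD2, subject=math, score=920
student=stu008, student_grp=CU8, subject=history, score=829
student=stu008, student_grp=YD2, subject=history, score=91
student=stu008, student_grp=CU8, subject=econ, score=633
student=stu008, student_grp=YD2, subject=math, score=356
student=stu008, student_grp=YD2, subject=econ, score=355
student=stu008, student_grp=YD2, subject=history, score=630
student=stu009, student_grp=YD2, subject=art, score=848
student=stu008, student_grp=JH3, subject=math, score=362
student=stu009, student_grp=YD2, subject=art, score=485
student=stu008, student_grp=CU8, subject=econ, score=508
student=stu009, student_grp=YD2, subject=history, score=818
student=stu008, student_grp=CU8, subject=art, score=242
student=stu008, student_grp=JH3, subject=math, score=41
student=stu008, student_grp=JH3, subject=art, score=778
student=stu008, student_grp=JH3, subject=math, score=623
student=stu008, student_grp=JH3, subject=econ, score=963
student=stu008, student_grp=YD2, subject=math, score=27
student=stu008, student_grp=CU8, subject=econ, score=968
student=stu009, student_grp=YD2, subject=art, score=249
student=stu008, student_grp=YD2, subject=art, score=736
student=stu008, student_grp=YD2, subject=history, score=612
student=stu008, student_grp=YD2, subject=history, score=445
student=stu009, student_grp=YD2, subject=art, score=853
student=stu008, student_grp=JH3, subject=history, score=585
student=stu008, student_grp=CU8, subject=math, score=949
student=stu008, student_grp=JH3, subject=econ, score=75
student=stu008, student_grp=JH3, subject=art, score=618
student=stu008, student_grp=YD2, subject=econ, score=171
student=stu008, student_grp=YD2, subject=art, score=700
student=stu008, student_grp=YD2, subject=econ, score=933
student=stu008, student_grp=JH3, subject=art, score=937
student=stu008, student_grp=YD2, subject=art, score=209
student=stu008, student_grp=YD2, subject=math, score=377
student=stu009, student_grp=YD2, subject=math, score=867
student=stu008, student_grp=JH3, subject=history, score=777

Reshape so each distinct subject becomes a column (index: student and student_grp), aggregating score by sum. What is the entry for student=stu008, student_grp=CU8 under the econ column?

2293

Rows with student=stu008, student_grp=CU8 and subject=econ: score values are 184, 633, 508, 968.
184 + 633 + 508 + 968 = 2293.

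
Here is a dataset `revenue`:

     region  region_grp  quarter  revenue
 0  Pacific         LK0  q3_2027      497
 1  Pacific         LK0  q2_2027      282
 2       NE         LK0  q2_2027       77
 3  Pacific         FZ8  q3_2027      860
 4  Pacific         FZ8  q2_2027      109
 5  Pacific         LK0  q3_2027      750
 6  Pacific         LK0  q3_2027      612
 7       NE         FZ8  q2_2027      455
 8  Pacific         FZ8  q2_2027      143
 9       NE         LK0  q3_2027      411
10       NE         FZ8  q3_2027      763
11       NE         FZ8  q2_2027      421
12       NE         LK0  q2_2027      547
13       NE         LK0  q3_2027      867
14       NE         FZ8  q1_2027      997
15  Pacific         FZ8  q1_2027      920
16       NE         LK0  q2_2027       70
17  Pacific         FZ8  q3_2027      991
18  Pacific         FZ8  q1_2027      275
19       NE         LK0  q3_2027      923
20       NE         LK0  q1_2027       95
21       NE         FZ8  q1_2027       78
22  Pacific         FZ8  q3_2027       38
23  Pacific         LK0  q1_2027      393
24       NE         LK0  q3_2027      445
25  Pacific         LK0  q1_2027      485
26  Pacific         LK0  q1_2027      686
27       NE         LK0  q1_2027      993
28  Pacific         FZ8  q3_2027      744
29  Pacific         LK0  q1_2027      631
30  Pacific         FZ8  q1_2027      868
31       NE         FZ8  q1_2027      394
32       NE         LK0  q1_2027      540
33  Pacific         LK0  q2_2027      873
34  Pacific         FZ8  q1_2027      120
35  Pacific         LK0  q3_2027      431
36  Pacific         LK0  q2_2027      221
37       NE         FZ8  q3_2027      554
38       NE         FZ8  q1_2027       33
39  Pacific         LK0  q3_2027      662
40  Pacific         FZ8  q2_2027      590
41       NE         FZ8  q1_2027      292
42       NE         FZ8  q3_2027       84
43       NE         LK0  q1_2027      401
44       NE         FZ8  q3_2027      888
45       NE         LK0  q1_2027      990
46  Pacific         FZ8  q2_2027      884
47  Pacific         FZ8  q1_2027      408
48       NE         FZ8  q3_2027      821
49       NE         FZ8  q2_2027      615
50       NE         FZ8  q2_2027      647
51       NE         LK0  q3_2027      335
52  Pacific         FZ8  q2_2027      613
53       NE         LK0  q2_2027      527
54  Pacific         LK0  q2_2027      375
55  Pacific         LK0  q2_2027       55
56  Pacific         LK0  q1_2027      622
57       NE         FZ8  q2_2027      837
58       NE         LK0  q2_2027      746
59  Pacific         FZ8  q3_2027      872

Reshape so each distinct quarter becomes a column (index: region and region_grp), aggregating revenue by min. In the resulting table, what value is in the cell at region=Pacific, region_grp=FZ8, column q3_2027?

Rows with region=Pacific, region_grp=FZ8 and quarter=q3_2027: revenue values are 860, 991, 38, 744, 872.
min(860, 991, 38, 744, 872) = 38.

38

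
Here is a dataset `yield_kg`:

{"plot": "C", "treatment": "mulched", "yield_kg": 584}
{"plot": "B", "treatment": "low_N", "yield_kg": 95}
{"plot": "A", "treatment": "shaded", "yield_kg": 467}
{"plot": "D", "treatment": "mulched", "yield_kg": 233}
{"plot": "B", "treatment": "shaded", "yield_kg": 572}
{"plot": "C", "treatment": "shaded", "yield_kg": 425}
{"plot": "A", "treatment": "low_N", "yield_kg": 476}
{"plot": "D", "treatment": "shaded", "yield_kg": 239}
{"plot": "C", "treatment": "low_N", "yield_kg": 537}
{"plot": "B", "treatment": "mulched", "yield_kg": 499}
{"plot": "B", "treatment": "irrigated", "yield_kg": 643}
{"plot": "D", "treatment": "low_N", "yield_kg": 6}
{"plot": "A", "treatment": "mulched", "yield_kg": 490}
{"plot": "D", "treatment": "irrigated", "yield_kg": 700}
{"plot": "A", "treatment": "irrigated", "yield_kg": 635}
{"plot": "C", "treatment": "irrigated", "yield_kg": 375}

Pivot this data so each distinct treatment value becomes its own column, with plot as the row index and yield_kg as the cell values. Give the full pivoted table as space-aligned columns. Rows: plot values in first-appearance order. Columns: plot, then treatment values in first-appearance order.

plot  mulched  low_N  shaded  irrigated
C     584      537    425     375      
B     499      95     572     643      
A     490      476    467     635      
D     233      6      239     700      

Columns: plot plus the 4 distinct treatment values (mulched, low_N, shaded, irrigated).
For example, row C column mulched takes yield_kg=584 from the long row (C, mulched).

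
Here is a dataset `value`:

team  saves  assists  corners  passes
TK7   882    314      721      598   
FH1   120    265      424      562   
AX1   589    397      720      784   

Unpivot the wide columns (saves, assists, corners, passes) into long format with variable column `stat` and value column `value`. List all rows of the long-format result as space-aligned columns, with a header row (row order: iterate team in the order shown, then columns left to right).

team  stat     value
TK7   saves    882  
TK7   assists  314  
TK7   corners  721  
TK7   passes   598  
FH1   saves    120  
FH1   assists  265  
FH1   corners  424  
FH1   passes   562  
AX1   saves    589  
AX1   assists  397  
AX1   corners  720  
AX1   passes   784  

Each (team, column) pair becomes one row: 3 × 4 = 12 rows.
For example, (TK7, saves) → value=882.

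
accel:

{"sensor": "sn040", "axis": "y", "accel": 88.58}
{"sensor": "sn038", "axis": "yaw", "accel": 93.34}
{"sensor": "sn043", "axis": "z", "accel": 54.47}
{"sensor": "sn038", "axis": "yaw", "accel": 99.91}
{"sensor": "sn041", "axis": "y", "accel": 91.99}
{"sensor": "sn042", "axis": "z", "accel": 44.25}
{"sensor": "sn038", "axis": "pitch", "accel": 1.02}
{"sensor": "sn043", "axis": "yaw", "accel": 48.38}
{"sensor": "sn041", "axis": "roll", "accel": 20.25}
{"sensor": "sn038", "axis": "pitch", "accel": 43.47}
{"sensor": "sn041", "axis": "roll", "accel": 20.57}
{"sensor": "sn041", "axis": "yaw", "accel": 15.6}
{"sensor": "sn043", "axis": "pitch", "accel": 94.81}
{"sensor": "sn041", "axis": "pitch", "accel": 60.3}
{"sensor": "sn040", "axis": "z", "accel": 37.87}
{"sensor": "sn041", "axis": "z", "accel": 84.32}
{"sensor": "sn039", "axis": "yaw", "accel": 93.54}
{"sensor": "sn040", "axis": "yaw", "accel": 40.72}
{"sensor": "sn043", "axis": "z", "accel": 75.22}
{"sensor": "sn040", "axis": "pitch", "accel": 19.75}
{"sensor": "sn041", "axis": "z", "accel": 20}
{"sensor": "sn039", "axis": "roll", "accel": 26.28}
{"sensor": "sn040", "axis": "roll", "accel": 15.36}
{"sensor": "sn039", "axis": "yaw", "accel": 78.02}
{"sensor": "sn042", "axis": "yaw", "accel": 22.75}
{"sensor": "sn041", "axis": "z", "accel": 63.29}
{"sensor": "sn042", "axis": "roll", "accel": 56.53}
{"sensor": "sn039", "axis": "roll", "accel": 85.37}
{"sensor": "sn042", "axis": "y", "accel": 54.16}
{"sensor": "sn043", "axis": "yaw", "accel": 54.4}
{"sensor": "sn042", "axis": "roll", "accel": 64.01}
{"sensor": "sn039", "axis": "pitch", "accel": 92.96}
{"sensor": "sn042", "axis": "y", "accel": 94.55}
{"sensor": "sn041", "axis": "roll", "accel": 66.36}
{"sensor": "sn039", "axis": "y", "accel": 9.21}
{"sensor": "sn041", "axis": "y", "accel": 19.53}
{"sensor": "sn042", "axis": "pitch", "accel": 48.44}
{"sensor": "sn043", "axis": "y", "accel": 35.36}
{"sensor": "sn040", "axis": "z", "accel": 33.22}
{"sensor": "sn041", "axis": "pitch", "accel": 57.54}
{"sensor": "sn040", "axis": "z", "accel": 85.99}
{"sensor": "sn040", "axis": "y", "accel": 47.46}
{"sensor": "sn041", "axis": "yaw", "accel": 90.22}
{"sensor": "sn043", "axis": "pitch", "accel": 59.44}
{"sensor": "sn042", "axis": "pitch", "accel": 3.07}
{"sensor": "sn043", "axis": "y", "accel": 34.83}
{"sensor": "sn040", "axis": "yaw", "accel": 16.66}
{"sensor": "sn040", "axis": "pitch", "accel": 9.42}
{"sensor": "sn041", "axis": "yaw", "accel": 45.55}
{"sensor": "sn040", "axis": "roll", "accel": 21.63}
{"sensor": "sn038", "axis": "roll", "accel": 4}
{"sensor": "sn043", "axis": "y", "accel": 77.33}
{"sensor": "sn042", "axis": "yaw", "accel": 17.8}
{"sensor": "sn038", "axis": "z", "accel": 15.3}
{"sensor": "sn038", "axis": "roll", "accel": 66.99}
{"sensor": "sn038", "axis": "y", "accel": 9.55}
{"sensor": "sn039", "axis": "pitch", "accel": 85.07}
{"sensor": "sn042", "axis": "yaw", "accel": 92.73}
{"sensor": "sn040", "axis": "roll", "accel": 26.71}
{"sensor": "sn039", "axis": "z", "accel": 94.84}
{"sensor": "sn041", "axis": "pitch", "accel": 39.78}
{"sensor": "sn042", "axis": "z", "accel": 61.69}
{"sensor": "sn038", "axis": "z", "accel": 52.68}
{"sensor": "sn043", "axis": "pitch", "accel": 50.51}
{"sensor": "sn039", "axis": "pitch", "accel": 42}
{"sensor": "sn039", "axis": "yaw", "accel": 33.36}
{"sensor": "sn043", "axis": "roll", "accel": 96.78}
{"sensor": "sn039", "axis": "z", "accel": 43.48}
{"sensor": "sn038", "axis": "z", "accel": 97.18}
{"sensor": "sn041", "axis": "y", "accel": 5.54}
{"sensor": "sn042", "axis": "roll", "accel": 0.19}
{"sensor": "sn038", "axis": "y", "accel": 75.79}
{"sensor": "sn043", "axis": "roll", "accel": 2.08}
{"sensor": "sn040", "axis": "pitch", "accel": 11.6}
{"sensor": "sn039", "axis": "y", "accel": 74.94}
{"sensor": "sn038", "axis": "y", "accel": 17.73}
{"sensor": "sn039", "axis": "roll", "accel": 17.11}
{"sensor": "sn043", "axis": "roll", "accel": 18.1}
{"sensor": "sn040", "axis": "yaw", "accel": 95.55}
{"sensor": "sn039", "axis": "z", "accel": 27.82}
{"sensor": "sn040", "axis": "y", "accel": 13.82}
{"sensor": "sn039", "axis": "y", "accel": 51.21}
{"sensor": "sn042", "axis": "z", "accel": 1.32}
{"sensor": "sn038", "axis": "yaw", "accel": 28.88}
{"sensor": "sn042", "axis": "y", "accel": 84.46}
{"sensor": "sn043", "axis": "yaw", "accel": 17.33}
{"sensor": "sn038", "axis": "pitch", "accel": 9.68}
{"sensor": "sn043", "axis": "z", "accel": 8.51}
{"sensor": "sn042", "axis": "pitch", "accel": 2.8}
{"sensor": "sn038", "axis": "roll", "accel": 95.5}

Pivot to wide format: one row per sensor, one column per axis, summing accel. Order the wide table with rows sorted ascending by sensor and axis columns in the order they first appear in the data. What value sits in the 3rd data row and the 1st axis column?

149.86

With rows sorted ascending by sensor, row 3 is sensor=sn040. axis columns in first-appearance order: y, yaw, z, pitch, roll; column 1 is y.
Long rows with sensor=sn040, axis=y: 88.58 + 47.46 + 13.82 = 149.86.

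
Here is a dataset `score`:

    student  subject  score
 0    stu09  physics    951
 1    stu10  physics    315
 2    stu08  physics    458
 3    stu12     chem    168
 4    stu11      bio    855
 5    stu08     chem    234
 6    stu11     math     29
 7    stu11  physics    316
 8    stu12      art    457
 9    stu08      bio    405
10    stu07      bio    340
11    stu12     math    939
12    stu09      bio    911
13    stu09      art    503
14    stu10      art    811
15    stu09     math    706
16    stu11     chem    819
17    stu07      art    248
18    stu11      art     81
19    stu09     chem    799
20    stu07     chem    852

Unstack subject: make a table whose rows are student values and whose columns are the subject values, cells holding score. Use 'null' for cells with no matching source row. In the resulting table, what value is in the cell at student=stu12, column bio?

No long-format row has student=stu12 and subject=bio, so the cell is null.

null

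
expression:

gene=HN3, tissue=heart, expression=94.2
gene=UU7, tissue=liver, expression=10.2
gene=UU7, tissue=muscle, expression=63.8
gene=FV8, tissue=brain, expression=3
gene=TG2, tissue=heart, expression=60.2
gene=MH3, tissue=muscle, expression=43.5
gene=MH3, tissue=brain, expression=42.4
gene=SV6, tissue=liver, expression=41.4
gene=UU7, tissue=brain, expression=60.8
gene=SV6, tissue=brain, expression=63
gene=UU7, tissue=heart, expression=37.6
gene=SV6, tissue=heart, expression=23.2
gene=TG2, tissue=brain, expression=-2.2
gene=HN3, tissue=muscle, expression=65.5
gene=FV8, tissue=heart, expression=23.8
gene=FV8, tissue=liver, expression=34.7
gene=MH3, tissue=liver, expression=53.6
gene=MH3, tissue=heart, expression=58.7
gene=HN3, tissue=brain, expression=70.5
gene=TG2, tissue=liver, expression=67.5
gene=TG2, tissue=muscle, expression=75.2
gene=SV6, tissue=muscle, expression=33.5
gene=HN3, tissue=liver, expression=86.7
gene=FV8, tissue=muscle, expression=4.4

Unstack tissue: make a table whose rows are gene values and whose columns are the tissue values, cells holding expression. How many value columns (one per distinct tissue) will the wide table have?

4 distinct tissue values: heart, brain, muscle, liver.

4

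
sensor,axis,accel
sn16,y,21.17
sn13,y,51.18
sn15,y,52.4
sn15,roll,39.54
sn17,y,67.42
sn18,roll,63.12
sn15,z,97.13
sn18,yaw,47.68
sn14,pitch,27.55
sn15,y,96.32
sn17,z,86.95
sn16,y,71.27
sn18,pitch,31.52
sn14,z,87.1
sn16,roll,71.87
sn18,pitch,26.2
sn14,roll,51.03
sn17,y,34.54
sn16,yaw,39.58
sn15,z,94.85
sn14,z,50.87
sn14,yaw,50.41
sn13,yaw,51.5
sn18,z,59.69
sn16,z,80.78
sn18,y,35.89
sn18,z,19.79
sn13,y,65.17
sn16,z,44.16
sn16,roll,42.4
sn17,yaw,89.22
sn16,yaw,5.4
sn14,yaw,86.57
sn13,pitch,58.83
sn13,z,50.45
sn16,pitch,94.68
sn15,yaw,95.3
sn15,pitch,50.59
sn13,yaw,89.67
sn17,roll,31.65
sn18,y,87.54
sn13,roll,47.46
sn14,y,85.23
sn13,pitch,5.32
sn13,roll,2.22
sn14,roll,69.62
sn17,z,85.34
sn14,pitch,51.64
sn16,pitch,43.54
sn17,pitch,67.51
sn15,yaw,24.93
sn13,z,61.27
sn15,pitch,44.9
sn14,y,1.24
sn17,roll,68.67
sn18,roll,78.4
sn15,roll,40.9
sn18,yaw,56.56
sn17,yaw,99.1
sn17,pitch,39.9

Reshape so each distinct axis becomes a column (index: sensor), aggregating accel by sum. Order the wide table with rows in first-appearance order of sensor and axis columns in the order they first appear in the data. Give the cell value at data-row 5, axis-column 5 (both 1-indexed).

With rows in first-appearance order of sensor, row 5 is sensor=sn18. axis columns in first-appearance order: y, roll, z, yaw, pitch; column 5 is pitch.
Long rows with sensor=sn18, axis=pitch: 31.52 + 26.2 = 57.72.

57.72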